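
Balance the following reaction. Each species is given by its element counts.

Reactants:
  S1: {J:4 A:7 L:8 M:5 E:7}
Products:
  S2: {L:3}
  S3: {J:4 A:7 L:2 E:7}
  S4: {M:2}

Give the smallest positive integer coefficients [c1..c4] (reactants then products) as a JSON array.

Coefficients: [2, 4, 2, 5]

J: 2·4 = 8 | 4·0+2·4+5·0 = 8
A: 2·7 = 14 | 4·0+2·7+5·0 = 14
L: 2·8 = 16 | 4·3+2·2+5·0 = 16
M: 2·5 = 10 | 4·0+2·0+5·2 = 10
E: 2·7 = 14 | 4·0+2·7+5·0 = 14
gcd(2,4,2,5) = 1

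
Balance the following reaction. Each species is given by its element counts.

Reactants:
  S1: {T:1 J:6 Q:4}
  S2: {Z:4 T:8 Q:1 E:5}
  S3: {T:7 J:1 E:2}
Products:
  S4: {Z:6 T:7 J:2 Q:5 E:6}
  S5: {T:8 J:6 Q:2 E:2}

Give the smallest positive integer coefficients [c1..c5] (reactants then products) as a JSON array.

Coefficients: [6, 6, 2, 4, 5]

Z: 6·0+6·4+2·0 = 24 | 4·6+5·0 = 24
T: 6·1+6·8+2·7 = 68 | 4·7+5·8 = 68
J: 6·6+6·0+2·1 = 38 | 4·2+5·6 = 38
Q: 6·4+6·1+2·0 = 30 | 4·5+5·2 = 30
E: 6·0+6·5+2·2 = 34 | 4·6+5·2 = 34
gcd(6,6,2,4,5) = 1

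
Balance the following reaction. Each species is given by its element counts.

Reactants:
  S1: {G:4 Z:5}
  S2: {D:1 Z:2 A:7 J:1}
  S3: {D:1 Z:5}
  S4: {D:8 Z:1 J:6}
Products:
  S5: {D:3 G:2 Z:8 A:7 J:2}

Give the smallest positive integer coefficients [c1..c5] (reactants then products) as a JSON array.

Coefficients: [3, 6, 4, 1, 6]

D: 3·0+6·1+4·1+1·8 = 18 | 6·3 = 18
G: 3·4+6·0+4·0+1·0 = 12 | 6·2 = 12
Z: 3·5+6·2+4·5+1·1 = 48 | 6·8 = 48
A: 3·0+6·7+4·0+1·0 = 42 | 6·7 = 42
J: 3·0+6·1+4·0+1·6 = 12 | 6·2 = 12
gcd(3,6,4,1,6) = 1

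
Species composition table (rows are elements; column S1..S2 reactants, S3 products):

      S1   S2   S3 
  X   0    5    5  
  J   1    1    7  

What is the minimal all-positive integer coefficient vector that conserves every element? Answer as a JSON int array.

Coefficients: [6, 1, 1]

X: 6·0+1·5 = 5 | 1·5 = 5
J: 6·1+1·1 = 7 | 1·7 = 7
gcd(6,1,1) = 1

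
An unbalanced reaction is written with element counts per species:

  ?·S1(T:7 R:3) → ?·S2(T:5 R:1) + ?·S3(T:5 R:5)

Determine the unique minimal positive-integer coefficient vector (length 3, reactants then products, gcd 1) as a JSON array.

Coefficients: [5, 5, 2]

T: 5·7 = 35 | 5·5+2·5 = 35
R: 5·3 = 15 | 5·1+2·5 = 15
gcd(5,5,2) = 1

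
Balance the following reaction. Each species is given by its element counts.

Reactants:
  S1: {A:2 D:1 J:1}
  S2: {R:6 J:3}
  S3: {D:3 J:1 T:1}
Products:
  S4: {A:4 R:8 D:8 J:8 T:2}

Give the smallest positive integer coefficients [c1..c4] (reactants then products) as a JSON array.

Coefficients: [6, 4, 6, 3]

A: 6·2+4·0+6·0 = 12 | 3·4 = 12
R: 6·0+4·6+6·0 = 24 | 3·8 = 24
D: 6·1+4·0+6·3 = 24 | 3·8 = 24
J: 6·1+4·3+6·1 = 24 | 3·8 = 24
T: 6·0+4·0+6·1 = 6 | 3·2 = 6
gcd(6,4,6,3) = 1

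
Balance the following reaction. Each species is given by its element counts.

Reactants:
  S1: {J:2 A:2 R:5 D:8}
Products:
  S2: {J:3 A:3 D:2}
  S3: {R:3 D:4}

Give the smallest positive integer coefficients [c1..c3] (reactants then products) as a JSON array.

Coefficients: [3, 2, 5]

J: 3·2 = 6 | 2·3+5·0 = 6
A: 3·2 = 6 | 2·3+5·0 = 6
R: 3·5 = 15 | 2·0+5·3 = 15
D: 3·8 = 24 | 2·2+5·4 = 24
gcd(3,2,5) = 1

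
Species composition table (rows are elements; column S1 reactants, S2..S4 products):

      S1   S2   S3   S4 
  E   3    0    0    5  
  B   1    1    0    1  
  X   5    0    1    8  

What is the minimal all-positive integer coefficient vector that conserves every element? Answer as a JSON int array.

Coefficients: [5, 2, 1, 3]

E: 5·3 = 15 | 2·0+1·0+3·5 = 15
B: 5·1 = 5 | 2·1+1·0+3·1 = 5
X: 5·5 = 25 | 2·0+1·1+3·8 = 25
gcd(5,2,1,3) = 1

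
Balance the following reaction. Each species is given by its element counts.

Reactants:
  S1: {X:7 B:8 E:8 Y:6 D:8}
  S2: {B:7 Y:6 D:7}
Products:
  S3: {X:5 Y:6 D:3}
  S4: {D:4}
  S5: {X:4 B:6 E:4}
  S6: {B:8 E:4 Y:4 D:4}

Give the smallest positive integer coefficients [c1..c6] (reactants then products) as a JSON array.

Coefficients: [2, 2, 2, 3, 1, 3]

X: 2·7+2·0 = 14 | 2·5+3·0+1·4+3·0 = 14
B: 2·8+2·7 = 30 | 2·0+3·0+1·6+3·8 = 30
E: 2·8+2·0 = 16 | 2·0+3·0+1·4+3·4 = 16
Y: 2·6+2·6 = 24 | 2·6+3·0+1·0+3·4 = 24
D: 2·8+2·7 = 30 | 2·3+3·4+1·0+3·4 = 30
gcd(2,2,2,3,1,3) = 1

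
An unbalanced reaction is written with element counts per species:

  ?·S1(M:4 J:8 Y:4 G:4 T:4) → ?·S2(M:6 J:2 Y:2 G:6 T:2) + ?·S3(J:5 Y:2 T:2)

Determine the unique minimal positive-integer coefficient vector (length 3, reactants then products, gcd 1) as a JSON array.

M: 3·4 = 12 | 2·6+4·0 = 12
J: 3·8 = 24 | 2·2+4·5 = 24
Y: 3·4 = 12 | 2·2+4·2 = 12
G: 3·4 = 12 | 2·6+4·0 = 12
T: 3·4 = 12 | 2·2+4·2 = 12
gcd(3,2,4) = 1

Coefficients: [3, 2, 4]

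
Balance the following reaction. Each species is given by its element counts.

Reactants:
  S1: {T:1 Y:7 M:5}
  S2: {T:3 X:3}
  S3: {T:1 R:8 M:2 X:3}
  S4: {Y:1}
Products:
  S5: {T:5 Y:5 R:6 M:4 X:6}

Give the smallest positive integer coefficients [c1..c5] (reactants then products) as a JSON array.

T: 2·1+5·3+3·1+6·0 = 20 | 4·5 = 20
Y: 2·7+5·0+3·0+6·1 = 20 | 4·5 = 20
R: 2·0+5·0+3·8+6·0 = 24 | 4·6 = 24
M: 2·5+5·0+3·2+6·0 = 16 | 4·4 = 16
X: 2·0+5·3+3·3+6·0 = 24 | 4·6 = 24
gcd(2,5,3,6,4) = 1

Coefficients: [2, 5, 3, 6, 4]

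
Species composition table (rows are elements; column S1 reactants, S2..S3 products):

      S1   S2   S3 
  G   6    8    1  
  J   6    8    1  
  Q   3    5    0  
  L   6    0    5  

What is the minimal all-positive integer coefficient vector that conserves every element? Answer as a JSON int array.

G: 5·6 = 30 | 3·8+6·1 = 30
J: 5·6 = 30 | 3·8+6·1 = 30
Q: 5·3 = 15 | 3·5+6·0 = 15
L: 5·6 = 30 | 3·0+6·5 = 30
gcd(5,3,6) = 1

Coefficients: [5, 3, 6]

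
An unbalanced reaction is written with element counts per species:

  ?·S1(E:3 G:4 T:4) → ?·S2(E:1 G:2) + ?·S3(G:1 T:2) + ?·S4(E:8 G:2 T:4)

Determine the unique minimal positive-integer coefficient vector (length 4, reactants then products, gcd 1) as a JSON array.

Coefficients: [4, 4, 6, 1]

E: 4·3 = 12 | 4·1+6·0+1·8 = 12
G: 4·4 = 16 | 4·2+6·1+1·2 = 16
T: 4·4 = 16 | 4·0+6·2+1·4 = 16
gcd(4,4,6,1) = 1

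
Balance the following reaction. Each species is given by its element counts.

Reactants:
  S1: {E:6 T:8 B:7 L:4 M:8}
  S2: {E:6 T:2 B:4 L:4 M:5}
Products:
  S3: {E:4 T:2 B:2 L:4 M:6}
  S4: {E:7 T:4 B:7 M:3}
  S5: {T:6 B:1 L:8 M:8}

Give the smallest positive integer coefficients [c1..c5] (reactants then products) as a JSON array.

E: 5·6+4·6 = 54 | 3·4+6·7+3·0 = 54
T: 5·8+4·2 = 48 | 3·2+6·4+3·6 = 48
B: 5·7+4·4 = 51 | 3·2+6·7+3·1 = 51
L: 5·4+4·4 = 36 | 3·4+6·0+3·8 = 36
M: 5·8+4·5 = 60 | 3·6+6·3+3·8 = 60
gcd(5,4,3,6,3) = 1

Coefficients: [5, 4, 3, 6, 3]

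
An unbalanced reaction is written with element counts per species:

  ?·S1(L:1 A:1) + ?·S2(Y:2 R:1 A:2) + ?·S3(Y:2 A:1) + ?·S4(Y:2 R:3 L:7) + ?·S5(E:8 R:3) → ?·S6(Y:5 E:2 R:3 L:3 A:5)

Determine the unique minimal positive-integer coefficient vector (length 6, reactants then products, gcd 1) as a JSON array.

Y: 5·0+6·2+3·2+1·2+1·0 = 20 | 4·5 = 20
E: 5·0+6·0+3·0+1·0+1·8 = 8 | 4·2 = 8
R: 5·0+6·1+3·0+1·3+1·3 = 12 | 4·3 = 12
L: 5·1+6·0+3·0+1·7+1·0 = 12 | 4·3 = 12
A: 5·1+6·2+3·1+1·0+1·0 = 20 | 4·5 = 20
gcd(5,6,3,1,1,4) = 1

Coefficients: [5, 6, 3, 1, 1, 4]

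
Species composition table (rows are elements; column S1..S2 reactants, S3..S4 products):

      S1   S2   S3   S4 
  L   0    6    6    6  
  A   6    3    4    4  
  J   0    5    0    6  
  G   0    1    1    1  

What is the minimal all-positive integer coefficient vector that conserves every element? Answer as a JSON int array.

L: 1·0+6·6 = 36 | 1·6+5·6 = 36
A: 1·6+6·3 = 24 | 1·4+5·4 = 24
J: 1·0+6·5 = 30 | 1·0+5·6 = 30
G: 1·0+6·1 = 6 | 1·1+5·1 = 6
gcd(1,6,1,5) = 1

Coefficients: [1, 6, 1, 5]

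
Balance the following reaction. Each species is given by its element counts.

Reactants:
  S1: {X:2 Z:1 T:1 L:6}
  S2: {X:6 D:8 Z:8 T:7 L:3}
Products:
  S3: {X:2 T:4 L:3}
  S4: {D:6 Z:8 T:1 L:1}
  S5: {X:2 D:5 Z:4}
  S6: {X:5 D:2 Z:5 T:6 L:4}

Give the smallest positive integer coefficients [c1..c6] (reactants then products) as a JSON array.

X: 2·2+5·6 = 34 | 6·2+1·0+6·2+2·5 = 34
D: 2·0+5·8 = 40 | 6·0+1·6+6·5+2·2 = 40
Z: 2·1+5·8 = 42 | 6·0+1·8+6·4+2·5 = 42
T: 2·1+5·7 = 37 | 6·4+1·1+6·0+2·6 = 37
L: 2·6+5·3 = 27 | 6·3+1·1+6·0+2·4 = 27
gcd(2,5,6,1,6,2) = 1

Coefficients: [2, 5, 6, 1, 6, 2]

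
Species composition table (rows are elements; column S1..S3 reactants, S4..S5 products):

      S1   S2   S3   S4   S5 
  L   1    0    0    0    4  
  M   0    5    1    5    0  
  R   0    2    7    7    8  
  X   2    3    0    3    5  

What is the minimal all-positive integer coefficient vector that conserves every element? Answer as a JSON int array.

Coefficients: [4, 4, 5, 5, 1]

L: 4·1+4·0+5·0 = 4 | 5·0+1·4 = 4
M: 4·0+4·5+5·1 = 25 | 5·5+1·0 = 25
R: 4·0+4·2+5·7 = 43 | 5·7+1·8 = 43
X: 4·2+4·3+5·0 = 20 | 5·3+1·5 = 20
gcd(4,4,5,5,1) = 1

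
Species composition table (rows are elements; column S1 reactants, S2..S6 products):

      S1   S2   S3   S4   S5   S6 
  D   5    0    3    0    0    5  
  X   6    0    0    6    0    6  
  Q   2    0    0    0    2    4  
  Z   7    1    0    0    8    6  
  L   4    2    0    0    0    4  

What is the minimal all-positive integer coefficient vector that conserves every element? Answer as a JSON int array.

Coefficients: [4, 6, 5, 3, 2, 1]

D: 4·5 = 20 | 6·0+5·3+3·0+2·0+1·5 = 20
X: 4·6 = 24 | 6·0+5·0+3·6+2·0+1·6 = 24
Q: 4·2 = 8 | 6·0+5·0+3·0+2·2+1·4 = 8
Z: 4·7 = 28 | 6·1+5·0+3·0+2·8+1·6 = 28
L: 4·4 = 16 | 6·2+5·0+3·0+2·0+1·4 = 16
gcd(4,6,5,3,2,1) = 1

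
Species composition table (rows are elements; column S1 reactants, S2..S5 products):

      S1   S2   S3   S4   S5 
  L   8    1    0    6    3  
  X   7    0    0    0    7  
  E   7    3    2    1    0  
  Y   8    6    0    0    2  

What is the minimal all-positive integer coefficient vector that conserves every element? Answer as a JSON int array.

L: 3·8 = 24 | 3·1+5·0+2·6+3·3 = 24
X: 3·7 = 21 | 3·0+5·0+2·0+3·7 = 21
E: 3·7 = 21 | 3·3+5·2+2·1+3·0 = 21
Y: 3·8 = 24 | 3·6+5·0+2·0+3·2 = 24
gcd(3,3,5,2,3) = 1

Coefficients: [3, 3, 5, 2, 3]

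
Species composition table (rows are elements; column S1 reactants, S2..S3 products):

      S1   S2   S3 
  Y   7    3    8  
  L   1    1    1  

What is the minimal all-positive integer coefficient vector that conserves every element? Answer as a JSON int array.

Y: 5·7 = 35 | 1·3+4·8 = 35
L: 5·1 = 5 | 1·1+4·1 = 5
gcd(5,1,4) = 1

Coefficients: [5, 1, 4]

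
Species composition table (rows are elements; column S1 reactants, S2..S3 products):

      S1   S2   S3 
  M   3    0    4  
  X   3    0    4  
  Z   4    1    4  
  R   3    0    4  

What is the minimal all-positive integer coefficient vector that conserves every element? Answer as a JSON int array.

Coefficients: [4, 4, 3]

M: 4·3 = 12 | 4·0+3·4 = 12
X: 4·3 = 12 | 4·0+3·4 = 12
Z: 4·4 = 16 | 4·1+3·4 = 16
R: 4·3 = 12 | 4·0+3·4 = 12
gcd(4,4,3) = 1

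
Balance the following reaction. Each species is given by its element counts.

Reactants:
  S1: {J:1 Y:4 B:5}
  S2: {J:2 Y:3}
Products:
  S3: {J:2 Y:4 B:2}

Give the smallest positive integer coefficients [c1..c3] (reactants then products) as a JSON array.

J: 2·1+4·2 = 10 | 5·2 = 10
Y: 2·4+4·3 = 20 | 5·4 = 20
B: 2·5+4·0 = 10 | 5·2 = 10
gcd(2,4,5) = 1

Coefficients: [2, 4, 5]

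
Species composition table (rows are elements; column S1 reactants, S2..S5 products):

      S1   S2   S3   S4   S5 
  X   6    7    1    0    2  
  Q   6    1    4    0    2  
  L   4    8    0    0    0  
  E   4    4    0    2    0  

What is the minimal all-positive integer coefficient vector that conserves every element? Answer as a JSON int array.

X: 4·6 = 24 | 2·7+4·1+4·0+3·2 = 24
Q: 4·6 = 24 | 2·1+4·4+4·0+3·2 = 24
L: 4·4 = 16 | 2·8+4·0+4·0+3·0 = 16
E: 4·4 = 16 | 2·4+4·0+4·2+3·0 = 16
gcd(4,2,4,4,3) = 1

Coefficients: [4, 2, 4, 4, 3]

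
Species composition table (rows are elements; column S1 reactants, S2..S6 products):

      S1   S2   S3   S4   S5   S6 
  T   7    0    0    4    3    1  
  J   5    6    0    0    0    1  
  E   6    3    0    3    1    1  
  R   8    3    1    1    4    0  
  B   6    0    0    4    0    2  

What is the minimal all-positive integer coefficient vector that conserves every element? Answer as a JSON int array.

Coefficients: [2, 1, 4, 1, 2, 4]

T: 2·7 = 14 | 1·0+4·0+1·4+2·3+4·1 = 14
J: 2·5 = 10 | 1·6+4·0+1·0+2·0+4·1 = 10
E: 2·6 = 12 | 1·3+4·0+1·3+2·1+4·1 = 12
R: 2·8 = 16 | 1·3+4·1+1·1+2·4+4·0 = 16
B: 2·6 = 12 | 1·0+4·0+1·4+2·0+4·2 = 12
gcd(2,1,4,1,2,4) = 1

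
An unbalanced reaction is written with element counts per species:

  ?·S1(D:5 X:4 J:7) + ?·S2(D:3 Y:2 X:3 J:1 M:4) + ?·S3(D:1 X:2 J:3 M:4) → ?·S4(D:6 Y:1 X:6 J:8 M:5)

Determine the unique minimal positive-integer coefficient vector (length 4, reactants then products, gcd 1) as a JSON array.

D: 3·5+2·3+3·1 = 24 | 4·6 = 24
Y: 3·0+2·2+3·0 = 4 | 4·1 = 4
X: 3·4+2·3+3·2 = 24 | 4·6 = 24
J: 3·7+2·1+3·3 = 32 | 4·8 = 32
M: 3·0+2·4+3·4 = 20 | 4·5 = 20
gcd(3,2,3,4) = 1

Coefficients: [3, 2, 3, 4]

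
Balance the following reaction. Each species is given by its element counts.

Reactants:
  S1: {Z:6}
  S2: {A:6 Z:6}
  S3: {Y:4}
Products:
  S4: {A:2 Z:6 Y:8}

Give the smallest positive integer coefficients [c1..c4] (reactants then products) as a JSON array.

Coefficients: [2, 1, 6, 3]

A: 2·0+1·6+6·0 = 6 | 3·2 = 6
Z: 2·6+1·6+6·0 = 18 | 3·6 = 18
Y: 2·0+1·0+6·4 = 24 | 3·8 = 24
gcd(2,1,6,3) = 1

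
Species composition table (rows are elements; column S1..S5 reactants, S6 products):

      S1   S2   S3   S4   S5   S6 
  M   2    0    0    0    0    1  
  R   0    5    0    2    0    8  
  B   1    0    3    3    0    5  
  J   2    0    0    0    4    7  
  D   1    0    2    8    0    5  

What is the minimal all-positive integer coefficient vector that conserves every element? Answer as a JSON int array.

Coefficients: [2, 6, 5, 1, 6, 4]

M: 2·2+6·0+5·0+1·0+6·0 = 4 | 4·1 = 4
R: 2·0+6·5+5·0+1·2+6·0 = 32 | 4·8 = 32
B: 2·1+6·0+5·3+1·3+6·0 = 20 | 4·5 = 20
J: 2·2+6·0+5·0+1·0+6·4 = 28 | 4·7 = 28
D: 2·1+6·0+5·2+1·8+6·0 = 20 | 4·5 = 20
gcd(2,6,5,1,6,4) = 1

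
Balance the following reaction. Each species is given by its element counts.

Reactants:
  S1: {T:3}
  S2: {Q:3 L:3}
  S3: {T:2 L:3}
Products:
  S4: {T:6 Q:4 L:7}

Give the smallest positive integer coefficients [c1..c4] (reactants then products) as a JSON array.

Coefficients: [4, 4, 3, 3]

T: 4·3+4·0+3·2 = 18 | 3·6 = 18
Q: 4·0+4·3+3·0 = 12 | 3·4 = 12
L: 4·0+4·3+3·3 = 21 | 3·7 = 21
gcd(4,4,3,3) = 1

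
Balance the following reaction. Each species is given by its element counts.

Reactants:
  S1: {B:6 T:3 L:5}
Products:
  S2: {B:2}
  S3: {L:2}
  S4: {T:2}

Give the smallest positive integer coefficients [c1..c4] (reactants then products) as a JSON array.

B: 2·6 = 12 | 6·2+5·0+3·0 = 12
T: 2·3 = 6 | 6·0+5·0+3·2 = 6
L: 2·5 = 10 | 6·0+5·2+3·0 = 10
gcd(2,6,5,3) = 1

Coefficients: [2, 6, 5, 3]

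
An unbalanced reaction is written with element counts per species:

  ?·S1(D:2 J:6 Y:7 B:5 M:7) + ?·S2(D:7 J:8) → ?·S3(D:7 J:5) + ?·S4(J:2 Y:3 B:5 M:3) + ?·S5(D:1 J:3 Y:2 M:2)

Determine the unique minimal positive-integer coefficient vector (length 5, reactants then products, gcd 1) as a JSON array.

Coefficients: [3, 2, 2, 3, 6]

D: 3·2+2·7 = 20 | 2·7+3·0+6·1 = 20
J: 3·6+2·8 = 34 | 2·5+3·2+6·3 = 34
Y: 3·7+2·0 = 21 | 2·0+3·3+6·2 = 21
B: 3·5+2·0 = 15 | 2·0+3·5+6·0 = 15
M: 3·7+2·0 = 21 | 2·0+3·3+6·2 = 21
gcd(3,2,2,3,6) = 1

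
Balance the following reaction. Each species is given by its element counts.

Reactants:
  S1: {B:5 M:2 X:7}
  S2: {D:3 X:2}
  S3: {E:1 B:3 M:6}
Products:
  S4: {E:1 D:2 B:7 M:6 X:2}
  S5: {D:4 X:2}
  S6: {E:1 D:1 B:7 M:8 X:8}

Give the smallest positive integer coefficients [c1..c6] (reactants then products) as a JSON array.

Coefficients: [4, 6, 5, 1, 3, 4]

E: 4·0+6·0+5·1 = 5 | 1·1+3·0+4·1 = 5
D: 4·0+6·3+5·0 = 18 | 1·2+3·4+4·1 = 18
B: 4·5+6·0+5·3 = 35 | 1·7+3·0+4·7 = 35
M: 4·2+6·0+5·6 = 38 | 1·6+3·0+4·8 = 38
X: 4·7+6·2+5·0 = 40 | 1·2+3·2+4·8 = 40
gcd(4,6,5,1,3,4) = 1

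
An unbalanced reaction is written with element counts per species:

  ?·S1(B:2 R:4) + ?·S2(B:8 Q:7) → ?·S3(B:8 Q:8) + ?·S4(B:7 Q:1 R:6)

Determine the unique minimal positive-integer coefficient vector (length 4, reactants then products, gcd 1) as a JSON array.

B: 3·2+6·8 = 54 | 5·8+2·7 = 54
Q: 3·0+6·7 = 42 | 5·8+2·1 = 42
R: 3·4+6·0 = 12 | 5·0+2·6 = 12
gcd(3,6,5,2) = 1

Coefficients: [3, 6, 5, 2]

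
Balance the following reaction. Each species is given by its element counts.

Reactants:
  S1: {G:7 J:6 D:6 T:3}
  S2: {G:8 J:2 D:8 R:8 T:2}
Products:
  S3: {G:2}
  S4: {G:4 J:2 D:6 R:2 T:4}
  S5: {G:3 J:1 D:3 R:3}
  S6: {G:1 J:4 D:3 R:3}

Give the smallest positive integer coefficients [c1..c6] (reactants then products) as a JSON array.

G: 2·7+3·8 = 38 | 6·2+3·4+4·3+2·1 = 38
J: 2·6+3·2 = 18 | 6·0+3·2+4·1+2·4 = 18
D: 2·6+3·8 = 36 | 6·0+3·6+4·3+2·3 = 36
R: 2·0+3·8 = 24 | 6·0+3·2+4·3+2·3 = 24
T: 2·3+3·2 = 12 | 6·0+3·4+4·0+2·0 = 12
gcd(2,3,6,3,4,2) = 1

Coefficients: [2, 3, 6, 3, 4, 2]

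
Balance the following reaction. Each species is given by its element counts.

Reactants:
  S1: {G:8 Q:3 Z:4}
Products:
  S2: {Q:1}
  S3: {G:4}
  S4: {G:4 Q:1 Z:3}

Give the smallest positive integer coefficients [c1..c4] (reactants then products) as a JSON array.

Coefficients: [3, 5, 2, 4]

G: 3·8 = 24 | 5·0+2·4+4·4 = 24
Q: 3·3 = 9 | 5·1+2·0+4·1 = 9
Z: 3·4 = 12 | 5·0+2·0+4·3 = 12
gcd(3,5,2,4) = 1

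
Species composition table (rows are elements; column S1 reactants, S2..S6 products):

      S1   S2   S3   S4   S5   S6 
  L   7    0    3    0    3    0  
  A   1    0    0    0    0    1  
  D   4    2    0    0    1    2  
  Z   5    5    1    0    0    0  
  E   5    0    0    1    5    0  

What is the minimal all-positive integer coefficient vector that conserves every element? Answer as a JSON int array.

L: 3·7 = 21 | 2·0+5·3+5·0+2·3+3·0 = 21
A: 3·1 = 3 | 2·0+5·0+5·0+2·0+3·1 = 3
D: 3·4 = 12 | 2·2+5·0+5·0+2·1+3·2 = 12
Z: 3·5 = 15 | 2·5+5·1+5·0+2·0+3·0 = 15
E: 3·5 = 15 | 2·0+5·0+5·1+2·5+3·0 = 15
gcd(3,2,5,5,2,3) = 1

Coefficients: [3, 2, 5, 5, 2, 3]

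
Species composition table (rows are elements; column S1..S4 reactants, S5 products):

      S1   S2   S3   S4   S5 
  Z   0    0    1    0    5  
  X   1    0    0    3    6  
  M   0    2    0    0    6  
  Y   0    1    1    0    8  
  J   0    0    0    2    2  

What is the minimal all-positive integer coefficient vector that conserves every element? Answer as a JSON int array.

Coefficients: [3, 3, 5, 1, 1]

Z: 3·0+3·0+5·1+1·0 = 5 | 1·5 = 5
X: 3·1+3·0+5·0+1·3 = 6 | 1·6 = 6
M: 3·0+3·2+5·0+1·0 = 6 | 1·6 = 6
Y: 3·0+3·1+5·1+1·0 = 8 | 1·8 = 8
J: 3·0+3·0+5·0+1·2 = 2 | 1·2 = 2
gcd(3,3,5,1,1) = 1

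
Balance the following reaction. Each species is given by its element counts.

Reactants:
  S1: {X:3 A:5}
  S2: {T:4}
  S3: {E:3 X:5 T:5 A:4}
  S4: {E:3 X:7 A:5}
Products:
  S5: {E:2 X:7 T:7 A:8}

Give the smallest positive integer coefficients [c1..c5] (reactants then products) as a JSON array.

E: 3·0+4·0+1·3+1·3 = 6 | 3·2 = 6
X: 3·3+4·0+1·5+1·7 = 21 | 3·7 = 21
T: 3·0+4·4+1·5+1·0 = 21 | 3·7 = 21
A: 3·5+4·0+1·4+1·5 = 24 | 3·8 = 24
gcd(3,4,1,1,3) = 1

Coefficients: [3, 4, 1, 1, 3]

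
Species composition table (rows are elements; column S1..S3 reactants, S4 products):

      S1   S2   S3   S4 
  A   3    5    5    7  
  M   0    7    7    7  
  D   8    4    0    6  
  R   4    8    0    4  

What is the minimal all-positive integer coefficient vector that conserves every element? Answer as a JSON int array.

A: 4·3+1·5+5·5 = 42 | 6·7 = 42
M: 4·0+1·7+5·7 = 42 | 6·7 = 42
D: 4·8+1·4+5·0 = 36 | 6·6 = 36
R: 4·4+1·8+5·0 = 24 | 6·4 = 24
gcd(4,1,5,6) = 1

Coefficients: [4, 1, 5, 6]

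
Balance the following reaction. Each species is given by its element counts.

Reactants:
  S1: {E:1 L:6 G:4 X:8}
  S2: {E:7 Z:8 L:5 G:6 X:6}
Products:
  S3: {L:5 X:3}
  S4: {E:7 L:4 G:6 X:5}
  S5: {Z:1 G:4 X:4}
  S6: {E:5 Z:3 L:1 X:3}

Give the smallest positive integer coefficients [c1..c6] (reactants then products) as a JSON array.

E: 5·1+1·7 = 12 | 6·0+1·7+5·0+1·5 = 12
Z: 5·0+1·8 = 8 | 6·0+1·0+5·1+1·3 = 8
L: 5·6+1·5 = 35 | 6·5+1·4+5·0+1·1 = 35
G: 5·4+1·6 = 26 | 6·0+1·6+5·4+1·0 = 26
X: 5·8+1·6 = 46 | 6·3+1·5+5·4+1·3 = 46
gcd(5,1,6,1,5,1) = 1

Coefficients: [5, 1, 6, 1, 5, 1]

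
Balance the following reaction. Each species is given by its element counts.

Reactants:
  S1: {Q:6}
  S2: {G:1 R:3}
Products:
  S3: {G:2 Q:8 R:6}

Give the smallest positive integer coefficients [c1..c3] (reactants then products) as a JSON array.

Coefficients: [4, 6, 3]

G: 4·0+6·1 = 6 | 3·2 = 6
Q: 4·6+6·0 = 24 | 3·8 = 24
R: 4·0+6·3 = 18 | 3·6 = 18
gcd(4,6,3) = 1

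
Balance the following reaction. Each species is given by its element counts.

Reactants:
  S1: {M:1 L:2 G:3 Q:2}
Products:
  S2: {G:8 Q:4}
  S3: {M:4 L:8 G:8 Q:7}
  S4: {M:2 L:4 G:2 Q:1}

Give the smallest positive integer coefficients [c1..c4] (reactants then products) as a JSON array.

Coefficients: [6, 1, 1, 1]

M: 6·1 = 6 | 1·0+1·4+1·2 = 6
L: 6·2 = 12 | 1·0+1·8+1·4 = 12
G: 6·3 = 18 | 1·8+1·8+1·2 = 18
Q: 6·2 = 12 | 1·4+1·7+1·1 = 12
gcd(6,1,1,1) = 1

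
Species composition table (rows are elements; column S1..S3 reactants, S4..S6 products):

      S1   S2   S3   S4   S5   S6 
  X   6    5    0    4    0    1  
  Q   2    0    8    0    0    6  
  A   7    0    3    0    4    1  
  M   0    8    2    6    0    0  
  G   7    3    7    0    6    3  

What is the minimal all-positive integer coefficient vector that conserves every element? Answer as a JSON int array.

X: 2·6+2·5+4·0 = 22 | 4·4+5·0+6·1 = 22
Q: 2·2+2·0+4·8 = 36 | 4·0+5·0+6·6 = 36
A: 2·7+2·0+4·3 = 26 | 4·0+5·4+6·1 = 26
M: 2·0+2·8+4·2 = 24 | 4·6+5·0+6·0 = 24
G: 2·7+2·3+4·7 = 48 | 4·0+5·6+6·3 = 48
gcd(2,2,4,4,5,6) = 1

Coefficients: [2, 2, 4, 4, 5, 6]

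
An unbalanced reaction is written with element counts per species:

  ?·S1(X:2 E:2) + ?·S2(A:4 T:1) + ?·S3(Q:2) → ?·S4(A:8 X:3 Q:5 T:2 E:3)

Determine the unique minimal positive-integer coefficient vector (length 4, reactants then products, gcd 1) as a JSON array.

A: 3·0+4·4+5·0 = 16 | 2·8 = 16
X: 3·2+4·0+5·0 = 6 | 2·3 = 6
Q: 3·0+4·0+5·2 = 10 | 2·5 = 10
T: 3·0+4·1+5·0 = 4 | 2·2 = 4
E: 3·2+4·0+5·0 = 6 | 2·3 = 6
gcd(3,4,5,2) = 1

Coefficients: [3, 4, 5, 2]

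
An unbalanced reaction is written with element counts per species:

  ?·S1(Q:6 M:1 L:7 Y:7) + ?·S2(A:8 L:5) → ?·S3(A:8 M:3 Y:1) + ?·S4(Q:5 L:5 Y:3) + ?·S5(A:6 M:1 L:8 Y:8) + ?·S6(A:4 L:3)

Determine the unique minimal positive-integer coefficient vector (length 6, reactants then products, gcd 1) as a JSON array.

Coefficients: [5, 4, 1, 6, 2, 3]

Q: 5·6+4·0 = 30 | 1·0+6·5+2·0+3·0 = 30
A: 5·0+4·8 = 32 | 1·8+6·0+2·6+3·4 = 32
M: 5·1+4·0 = 5 | 1·3+6·0+2·1+3·0 = 5
L: 5·7+4·5 = 55 | 1·0+6·5+2·8+3·3 = 55
Y: 5·7+4·0 = 35 | 1·1+6·3+2·8+3·0 = 35
gcd(5,4,1,6,2,3) = 1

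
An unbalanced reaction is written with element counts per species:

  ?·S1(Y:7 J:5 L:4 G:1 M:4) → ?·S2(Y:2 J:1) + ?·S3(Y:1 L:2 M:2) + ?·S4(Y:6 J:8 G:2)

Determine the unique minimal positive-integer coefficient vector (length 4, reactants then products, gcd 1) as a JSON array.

Coefficients: [2, 2, 4, 1]

Y: 2·7 = 14 | 2·2+4·1+1·6 = 14
J: 2·5 = 10 | 2·1+4·0+1·8 = 10
L: 2·4 = 8 | 2·0+4·2+1·0 = 8
G: 2·1 = 2 | 2·0+4·0+1·2 = 2
M: 2·4 = 8 | 2·0+4·2+1·0 = 8
gcd(2,2,4,1) = 1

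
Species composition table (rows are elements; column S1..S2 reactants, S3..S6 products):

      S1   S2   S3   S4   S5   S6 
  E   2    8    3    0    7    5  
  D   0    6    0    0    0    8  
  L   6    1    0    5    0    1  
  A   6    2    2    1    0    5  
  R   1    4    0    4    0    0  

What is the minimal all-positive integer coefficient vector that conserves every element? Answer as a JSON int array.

E: 4·2+4·8 = 40 | 6·3+5·0+1·7+3·5 = 40
D: 4·0+4·6 = 24 | 6·0+5·0+1·0+3·8 = 24
L: 4·6+4·1 = 28 | 6·0+5·5+1·0+3·1 = 28
A: 4·6+4·2 = 32 | 6·2+5·1+1·0+3·5 = 32
R: 4·1+4·4 = 20 | 6·0+5·4+1·0+3·0 = 20
gcd(4,4,6,5,1,3) = 1

Coefficients: [4, 4, 6, 5, 1, 3]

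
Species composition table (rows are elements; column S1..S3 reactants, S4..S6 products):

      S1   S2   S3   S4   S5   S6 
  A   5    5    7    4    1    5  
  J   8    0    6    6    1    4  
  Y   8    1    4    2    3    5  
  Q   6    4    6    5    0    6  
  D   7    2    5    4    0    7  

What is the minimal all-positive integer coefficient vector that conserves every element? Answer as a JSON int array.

A: 5·5+2·5+1·7 = 42 | 4·4+6·1+4·5 = 42
J: 5·8+2·0+1·6 = 46 | 4·6+6·1+4·4 = 46
Y: 5·8+2·1+1·4 = 46 | 4·2+6·3+4·5 = 46
Q: 5·6+2·4+1·6 = 44 | 4·5+6·0+4·6 = 44
D: 5·7+2·2+1·5 = 44 | 4·4+6·0+4·7 = 44
gcd(5,2,1,4,6,4) = 1

Coefficients: [5, 2, 1, 4, 6, 4]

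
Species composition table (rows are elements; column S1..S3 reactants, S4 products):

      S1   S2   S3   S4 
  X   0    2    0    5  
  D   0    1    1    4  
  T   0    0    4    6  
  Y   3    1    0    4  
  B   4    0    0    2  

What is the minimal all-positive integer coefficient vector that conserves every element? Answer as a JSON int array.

X: 1·0+5·2+3·0 = 10 | 2·5 = 10
D: 1·0+5·1+3·1 = 8 | 2·4 = 8
T: 1·0+5·0+3·4 = 12 | 2·6 = 12
Y: 1·3+5·1+3·0 = 8 | 2·4 = 8
B: 1·4+5·0+3·0 = 4 | 2·2 = 4
gcd(1,5,3,2) = 1

Coefficients: [1, 5, 3, 2]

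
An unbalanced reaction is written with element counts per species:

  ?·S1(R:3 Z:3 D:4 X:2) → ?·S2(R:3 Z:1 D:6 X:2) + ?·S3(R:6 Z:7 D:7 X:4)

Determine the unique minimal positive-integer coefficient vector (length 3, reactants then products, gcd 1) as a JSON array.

Coefficients: [5, 1, 2]

R: 5·3 = 15 | 1·3+2·6 = 15
Z: 5·3 = 15 | 1·1+2·7 = 15
D: 5·4 = 20 | 1·6+2·7 = 20
X: 5·2 = 10 | 1·2+2·4 = 10
gcd(5,1,2) = 1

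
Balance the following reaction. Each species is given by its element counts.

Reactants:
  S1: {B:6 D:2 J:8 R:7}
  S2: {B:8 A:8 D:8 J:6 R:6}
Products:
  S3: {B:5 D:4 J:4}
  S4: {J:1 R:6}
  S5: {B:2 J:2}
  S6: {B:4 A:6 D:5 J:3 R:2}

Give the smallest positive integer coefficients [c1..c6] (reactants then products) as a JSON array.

Coefficients: [2, 3, 2, 4, 5, 4]

B: 2·6+3·8 = 36 | 2·5+4·0+5·2+4·4 = 36
A: 2·0+3·8 = 24 | 2·0+4·0+5·0+4·6 = 24
D: 2·2+3·8 = 28 | 2·4+4·0+5·0+4·5 = 28
J: 2·8+3·6 = 34 | 2·4+4·1+5·2+4·3 = 34
R: 2·7+3·6 = 32 | 2·0+4·6+5·0+4·2 = 32
gcd(2,3,2,4,5,4) = 1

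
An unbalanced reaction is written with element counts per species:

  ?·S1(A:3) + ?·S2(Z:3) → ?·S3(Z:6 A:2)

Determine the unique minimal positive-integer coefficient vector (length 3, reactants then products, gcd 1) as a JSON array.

Coefficients: [2, 6, 3]

Z: 2·0+6·3 = 18 | 3·6 = 18
A: 2·3+6·0 = 6 | 3·2 = 6
gcd(2,6,3) = 1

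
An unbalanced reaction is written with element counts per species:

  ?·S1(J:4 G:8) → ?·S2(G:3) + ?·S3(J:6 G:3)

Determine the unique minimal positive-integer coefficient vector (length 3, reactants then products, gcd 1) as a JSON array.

J: 3·4 = 12 | 6·0+2·6 = 12
G: 3·8 = 24 | 6·3+2·3 = 24
gcd(3,6,2) = 1

Coefficients: [3, 6, 2]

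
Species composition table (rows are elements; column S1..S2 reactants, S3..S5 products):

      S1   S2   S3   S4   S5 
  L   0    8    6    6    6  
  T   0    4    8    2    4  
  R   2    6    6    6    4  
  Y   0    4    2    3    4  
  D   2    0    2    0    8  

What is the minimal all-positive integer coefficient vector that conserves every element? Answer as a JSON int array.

L: 5·0+6·8 = 48 | 1·6+6·6+1·6 = 48
T: 5·0+6·4 = 24 | 1·8+6·2+1·4 = 24
R: 5·2+6·6 = 46 | 1·6+6·6+1·4 = 46
Y: 5·0+6·4 = 24 | 1·2+6·3+1·4 = 24
D: 5·2+6·0 = 10 | 1·2+6·0+1·8 = 10
gcd(5,6,1,6,1) = 1

Coefficients: [5, 6, 1, 6, 1]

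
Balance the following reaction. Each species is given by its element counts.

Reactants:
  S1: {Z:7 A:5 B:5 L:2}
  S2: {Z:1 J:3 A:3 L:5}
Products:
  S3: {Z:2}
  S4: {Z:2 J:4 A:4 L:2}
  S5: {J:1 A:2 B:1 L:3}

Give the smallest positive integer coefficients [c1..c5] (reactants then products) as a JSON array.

Coefficients: [1, 3, 4, 1, 5]

Z: 1·7+3·1 = 10 | 4·2+1·2+5·0 = 10
J: 1·0+3·3 = 9 | 4·0+1·4+5·1 = 9
A: 1·5+3·3 = 14 | 4·0+1·4+5·2 = 14
B: 1·5+3·0 = 5 | 4·0+1·0+5·1 = 5
L: 1·2+3·5 = 17 | 4·0+1·2+5·3 = 17
gcd(1,3,4,1,5) = 1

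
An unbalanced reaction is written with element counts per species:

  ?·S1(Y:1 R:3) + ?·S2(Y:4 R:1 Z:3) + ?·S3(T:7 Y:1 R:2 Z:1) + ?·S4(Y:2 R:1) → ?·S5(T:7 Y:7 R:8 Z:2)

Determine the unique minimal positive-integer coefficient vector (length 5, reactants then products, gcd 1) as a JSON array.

T: 4·0+1·0+3·7+5·0 = 21 | 3·7 = 21
Y: 4·1+1·4+3·1+5·2 = 21 | 3·7 = 21
R: 4·3+1·1+3·2+5·1 = 24 | 3·8 = 24
Z: 4·0+1·3+3·1+5·0 = 6 | 3·2 = 6
gcd(4,1,3,5,3) = 1

Coefficients: [4, 1, 3, 5, 3]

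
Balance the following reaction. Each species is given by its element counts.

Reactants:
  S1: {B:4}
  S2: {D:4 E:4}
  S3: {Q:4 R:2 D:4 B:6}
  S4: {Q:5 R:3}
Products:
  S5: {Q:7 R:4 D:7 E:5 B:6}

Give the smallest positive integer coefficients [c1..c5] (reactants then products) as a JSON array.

Q: 3·0+5·0+2·4+4·5 = 28 | 4·7 = 28
R: 3·0+5·0+2·2+4·3 = 16 | 4·4 = 16
D: 3·0+5·4+2·4+4·0 = 28 | 4·7 = 28
E: 3·0+5·4+2·0+4·0 = 20 | 4·5 = 20
B: 3·4+5·0+2·6+4·0 = 24 | 4·6 = 24
gcd(3,5,2,4,4) = 1

Coefficients: [3, 5, 2, 4, 4]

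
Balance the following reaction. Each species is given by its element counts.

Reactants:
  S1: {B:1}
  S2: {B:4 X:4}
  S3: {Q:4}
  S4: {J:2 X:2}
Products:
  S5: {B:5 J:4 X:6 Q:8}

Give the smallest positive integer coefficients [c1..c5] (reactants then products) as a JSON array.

Coefficients: [6, 1, 4, 4, 2]

B: 6·1+1·4+4·0+4·0 = 10 | 2·5 = 10
J: 6·0+1·0+4·0+4·2 = 8 | 2·4 = 8
X: 6·0+1·4+4·0+4·2 = 12 | 2·6 = 12
Q: 6·0+1·0+4·4+4·0 = 16 | 2·8 = 16
gcd(6,1,4,4,2) = 1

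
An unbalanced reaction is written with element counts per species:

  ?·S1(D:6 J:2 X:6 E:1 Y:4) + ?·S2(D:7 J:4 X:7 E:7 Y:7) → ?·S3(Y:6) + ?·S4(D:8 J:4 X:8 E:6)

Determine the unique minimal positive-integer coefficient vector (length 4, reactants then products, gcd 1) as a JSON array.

D: 2·6+4·7 = 40 | 6·0+5·8 = 40
J: 2·2+4·4 = 20 | 6·0+5·4 = 20
X: 2·6+4·7 = 40 | 6·0+5·8 = 40
E: 2·1+4·7 = 30 | 6·0+5·6 = 30
Y: 2·4+4·7 = 36 | 6·6+5·0 = 36
gcd(2,4,6,5) = 1

Coefficients: [2, 4, 6, 5]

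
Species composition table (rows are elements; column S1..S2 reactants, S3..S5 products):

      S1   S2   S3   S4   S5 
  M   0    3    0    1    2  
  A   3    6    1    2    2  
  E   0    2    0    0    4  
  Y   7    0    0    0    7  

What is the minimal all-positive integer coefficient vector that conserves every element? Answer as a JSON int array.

M: 1·0+2·3 = 6 | 5·0+4·1+1·2 = 6
A: 1·3+2·6 = 15 | 5·1+4·2+1·2 = 15
E: 1·0+2·2 = 4 | 5·0+4·0+1·4 = 4
Y: 1·7+2·0 = 7 | 5·0+4·0+1·7 = 7
gcd(1,2,5,4,1) = 1

Coefficients: [1, 2, 5, 4, 1]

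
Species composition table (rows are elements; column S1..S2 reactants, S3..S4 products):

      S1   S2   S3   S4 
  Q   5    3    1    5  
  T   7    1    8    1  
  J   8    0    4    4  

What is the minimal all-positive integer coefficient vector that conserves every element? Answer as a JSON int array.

Coefficients: [5, 3, 4, 6]

Q: 5·5+3·3 = 34 | 4·1+6·5 = 34
T: 5·7+3·1 = 38 | 4·8+6·1 = 38
J: 5·8+3·0 = 40 | 4·4+6·4 = 40
gcd(5,3,4,6) = 1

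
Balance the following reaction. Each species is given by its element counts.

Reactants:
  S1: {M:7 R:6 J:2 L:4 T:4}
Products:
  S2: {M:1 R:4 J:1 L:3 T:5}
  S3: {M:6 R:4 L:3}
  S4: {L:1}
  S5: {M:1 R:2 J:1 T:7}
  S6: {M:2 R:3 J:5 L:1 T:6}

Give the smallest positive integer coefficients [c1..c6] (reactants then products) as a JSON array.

Coefficients: [6, 1, 6, 1, 1, 2]

M: 6·7 = 42 | 1·1+6·6+1·0+1·1+2·2 = 42
R: 6·6 = 36 | 1·4+6·4+1·0+1·2+2·3 = 36
J: 6·2 = 12 | 1·1+6·0+1·0+1·1+2·5 = 12
L: 6·4 = 24 | 1·3+6·3+1·1+1·0+2·1 = 24
T: 6·4 = 24 | 1·5+6·0+1·0+1·7+2·6 = 24
gcd(6,1,6,1,1,2) = 1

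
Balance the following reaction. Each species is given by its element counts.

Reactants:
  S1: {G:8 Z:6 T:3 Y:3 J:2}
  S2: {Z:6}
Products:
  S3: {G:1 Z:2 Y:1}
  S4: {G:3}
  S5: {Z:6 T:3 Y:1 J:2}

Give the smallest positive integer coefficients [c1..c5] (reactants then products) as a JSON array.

G: 3·8+2·0 = 24 | 6·1+6·3+3·0 = 24
Z: 3·6+2·6 = 30 | 6·2+6·0+3·6 = 30
T: 3·3+2·0 = 9 | 6·0+6·0+3·3 = 9
Y: 3·3+2·0 = 9 | 6·1+6·0+3·1 = 9
J: 3·2+2·0 = 6 | 6·0+6·0+3·2 = 6
gcd(3,2,6,6,3) = 1

Coefficients: [3, 2, 6, 6, 3]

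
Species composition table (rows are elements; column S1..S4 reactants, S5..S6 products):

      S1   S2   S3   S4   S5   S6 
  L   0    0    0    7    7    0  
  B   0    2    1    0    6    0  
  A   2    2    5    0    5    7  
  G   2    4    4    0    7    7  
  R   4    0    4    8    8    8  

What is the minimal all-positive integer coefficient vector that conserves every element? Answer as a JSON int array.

L: 4·0+6·0+6·0+3·7 = 21 | 3·7+5·0 = 21
B: 4·0+6·2+6·1+3·0 = 18 | 3·6+5·0 = 18
A: 4·2+6·2+6·5+3·0 = 50 | 3·5+5·7 = 50
G: 4·2+6·4+6·4+3·0 = 56 | 3·7+5·7 = 56
R: 4·4+6·0+6·4+3·8 = 64 | 3·8+5·8 = 64
gcd(4,6,6,3,3,5) = 1

Coefficients: [4, 6, 6, 3, 3, 5]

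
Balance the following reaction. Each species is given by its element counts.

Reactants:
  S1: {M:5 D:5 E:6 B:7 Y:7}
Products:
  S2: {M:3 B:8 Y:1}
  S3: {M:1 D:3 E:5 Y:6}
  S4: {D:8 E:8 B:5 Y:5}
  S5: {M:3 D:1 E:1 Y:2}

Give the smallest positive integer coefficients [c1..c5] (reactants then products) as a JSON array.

Coefficients: [6, 4, 3, 2, 5]

M: 6·5 = 30 | 4·3+3·1+2·0+5·3 = 30
D: 6·5 = 30 | 4·0+3·3+2·8+5·1 = 30
E: 6·6 = 36 | 4·0+3·5+2·8+5·1 = 36
B: 6·7 = 42 | 4·8+3·0+2·5+5·0 = 42
Y: 6·7 = 42 | 4·1+3·6+2·5+5·2 = 42
gcd(6,4,3,2,5) = 1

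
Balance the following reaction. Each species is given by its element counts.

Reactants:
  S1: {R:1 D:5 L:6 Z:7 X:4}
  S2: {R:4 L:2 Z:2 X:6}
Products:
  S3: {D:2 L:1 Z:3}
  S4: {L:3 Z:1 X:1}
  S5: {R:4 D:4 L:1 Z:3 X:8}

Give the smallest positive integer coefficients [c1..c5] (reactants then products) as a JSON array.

R: 4·1+1·4 = 8 | 6·0+6·0+2·4 = 8
D: 4·5+1·0 = 20 | 6·2+6·0+2·4 = 20
L: 4·6+1·2 = 26 | 6·1+6·3+2·1 = 26
Z: 4·7+1·2 = 30 | 6·3+6·1+2·3 = 30
X: 4·4+1·6 = 22 | 6·0+6·1+2·8 = 22
gcd(4,1,6,6,2) = 1

Coefficients: [4, 1, 6, 6, 2]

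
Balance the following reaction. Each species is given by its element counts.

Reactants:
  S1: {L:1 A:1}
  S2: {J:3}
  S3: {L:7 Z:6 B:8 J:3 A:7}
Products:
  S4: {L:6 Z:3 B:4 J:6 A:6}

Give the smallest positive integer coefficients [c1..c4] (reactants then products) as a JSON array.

Coefficients: [5, 3, 1, 2]

L: 5·1+3·0+1·7 = 12 | 2·6 = 12
Z: 5·0+3·0+1·6 = 6 | 2·3 = 6
B: 5·0+3·0+1·8 = 8 | 2·4 = 8
J: 5·0+3·3+1·3 = 12 | 2·6 = 12
A: 5·1+3·0+1·7 = 12 | 2·6 = 12
gcd(5,3,1,2) = 1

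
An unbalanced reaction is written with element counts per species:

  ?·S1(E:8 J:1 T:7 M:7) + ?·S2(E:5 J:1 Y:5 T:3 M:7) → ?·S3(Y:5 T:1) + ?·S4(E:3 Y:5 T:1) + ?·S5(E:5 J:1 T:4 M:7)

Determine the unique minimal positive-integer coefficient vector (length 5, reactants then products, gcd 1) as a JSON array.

E: 2·8+3·5 = 31 | 1·0+2·3+5·5 = 31
J: 2·1+3·1 = 5 | 1·0+2·0+5·1 = 5
Y: 2·0+3·5 = 15 | 1·5+2·5+5·0 = 15
T: 2·7+3·3 = 23 | 1·1+2·1+5·4 = 23
M: 2·7+3·7 = 35 | 1·0+2·0+5·7 = 35
gcd(2,3,1,2,5) = 1

Coefficients: [2, 3, 1, 2, 5]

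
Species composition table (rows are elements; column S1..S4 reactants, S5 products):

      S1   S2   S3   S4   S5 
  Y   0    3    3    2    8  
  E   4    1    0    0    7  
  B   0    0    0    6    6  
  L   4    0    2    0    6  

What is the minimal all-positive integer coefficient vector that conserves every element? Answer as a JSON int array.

Coefficients: [4, 5, 1, 3, 3]

Y: 4·0+5·3+1·3+3·2 = 24 | 3·8 = 24
E: 4·4+5·1+1·0+3·0 = 21 | 3·7 = 21
B: 4·0+5·0+1·0+3·6 = 18 | 3·6 = 18
L: 4·4+5·0+1·2+3·0 = 18 | 3·6 = 18
gcd(4,5,1,3,3) = 1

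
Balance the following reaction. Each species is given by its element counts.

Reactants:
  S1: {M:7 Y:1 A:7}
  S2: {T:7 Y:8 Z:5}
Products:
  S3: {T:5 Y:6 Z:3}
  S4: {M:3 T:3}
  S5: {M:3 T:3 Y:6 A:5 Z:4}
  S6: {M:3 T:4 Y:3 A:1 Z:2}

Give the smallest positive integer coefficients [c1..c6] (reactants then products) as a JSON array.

M: 3·7+6·0 = 21 | 4·0+2·3+4·3+1·3 = 21
T: 3·0+6·7 = 42 | 4·5+2·3+4·3+1·4 = 42
Y: 3·1+6·8 = 51 | 4·6+2·0+4·6+1·3 = 51
A: 3·7+6·0 = 21 | 4·0+2·0+4·5+1·1 = 21
Z: 3·0+6·5 = 30 | 4·3+2·0+4·4+1·2 = 30
gcd(3,6,4,2,4,1) = 1

Coefficients: [3, 6, 4, 2, 4, 1]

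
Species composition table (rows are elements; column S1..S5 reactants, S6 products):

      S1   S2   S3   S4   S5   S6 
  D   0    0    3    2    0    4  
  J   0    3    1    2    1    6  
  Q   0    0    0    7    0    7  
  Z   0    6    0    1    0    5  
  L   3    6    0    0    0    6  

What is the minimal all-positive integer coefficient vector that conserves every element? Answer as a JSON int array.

Coefficients: [2, 2, 2, 3, 4, 3]

D: 2·0+2·0+2·3+3·2+4·0 = 12 | 3·4 = 12
J: 2·0+2·3+2·1+3·2+4·1 = 18 | 3·6 = 18
Q: 2·0+2·0+2·0+3·7+4·0 = 21 | 3·7 = 21
Z: 2·0+2·6+2·0+3·1+4·0 = 15 | 3·5 = 15
L: 2·3+2·6+2·0+3·0+4·0 = 18 | 3·6 = 18
gcd(2,2,2,3,4,3) = 1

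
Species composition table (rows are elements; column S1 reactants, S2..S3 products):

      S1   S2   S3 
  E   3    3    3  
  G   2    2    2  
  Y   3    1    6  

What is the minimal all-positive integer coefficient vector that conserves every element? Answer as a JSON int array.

Coefficients: [5, 3, 2]

E: 5·3 = 15 | 3·3+2·3 = 15
G: 5·2 = 10 | 3·2+2·2 = 10
Y: 5·3 = 15 | 3·1+2·6 = 15
gcd(5,3,2) = 1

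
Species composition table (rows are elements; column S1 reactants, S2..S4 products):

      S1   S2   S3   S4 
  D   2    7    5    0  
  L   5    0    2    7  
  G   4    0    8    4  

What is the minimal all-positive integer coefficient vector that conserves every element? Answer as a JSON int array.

Coefficients: [6, 1, 1, 4]

D: 6·2 = 12 | 1·7+1·5+4·0 = 12
L: 6·5 = 30 | 1·0+1·2+4·7 = 30
G: 6·4 = 24 | 1·0+1·8+4·4 = 24
gcd(6,1,1,4) = 1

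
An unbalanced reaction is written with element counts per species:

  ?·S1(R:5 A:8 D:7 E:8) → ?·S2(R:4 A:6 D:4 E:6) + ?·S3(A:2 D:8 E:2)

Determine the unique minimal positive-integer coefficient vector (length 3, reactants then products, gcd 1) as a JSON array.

Coefficients: [4, 5, 1]

R: 4·5 = 20 | 5·4+1·0 = 20
A: 4·8 = 32 | 5·6+1·2 = 32
D: 4·7 = 28 | 5·4+1·8 = 28
E: 4·8 = 32 | 5·6+1·2 = 32
gcd(4,5,1) = 1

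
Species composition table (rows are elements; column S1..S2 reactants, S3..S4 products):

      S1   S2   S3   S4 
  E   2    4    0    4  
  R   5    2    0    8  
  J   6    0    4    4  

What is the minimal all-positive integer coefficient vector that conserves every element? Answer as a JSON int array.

Coefficients: [6, 1, 5, 4]

E: 6·2+1·4 = 16 | 5·0+4·4 = 16
R: 6·5+1·2 = 32 | 5·0+4·8 = 32
J: 6·6+1·0 = 36 | 5·4+4·4 = 36
gcd(6,1,5,4) = 1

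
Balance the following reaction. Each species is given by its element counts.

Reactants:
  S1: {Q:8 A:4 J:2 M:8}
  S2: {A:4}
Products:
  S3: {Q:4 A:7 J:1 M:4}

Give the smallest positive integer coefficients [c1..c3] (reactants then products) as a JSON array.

Coefficients: [2, 5, 4]

Q: 2·8+5·0 = 16 | 4·4 = 16
A: 2·4+5·4 = 28 | 4·7 = 28
J: 2·2+5·0 = 4 | 4·1 = 4
M: 2·8+5·0 = 16 | 4·4 = 16
gcd(2,5,4) = 1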